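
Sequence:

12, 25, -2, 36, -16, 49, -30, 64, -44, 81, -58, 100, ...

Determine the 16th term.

144

Split by position mod 2 into 2 tracks.
Subsequence A: 12, -2, -16, -30, -44, -58 — arithmetic with common difference −14.
Subsequence B: 25, 36, 49, 64, 81, 100 — consecutive squares n² from n = 5.
Position 16 → subsequence B, term 8 = 144.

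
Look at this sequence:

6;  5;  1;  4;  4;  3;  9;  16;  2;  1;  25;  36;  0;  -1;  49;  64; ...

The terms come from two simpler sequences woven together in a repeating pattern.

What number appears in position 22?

Reading positions in blocks of 4 reveals the pattern AABB — 2 tracks woven together.
Track A = 6, 5, 4, 3, 2, 1, 0, -1: subtracting 1 each time.
Track B = 1, 4, 9, 16, 25, 36, 49, 64: perfect squares starting at 1².
Position 22 falls in track A as its term 12, giving -5.

-5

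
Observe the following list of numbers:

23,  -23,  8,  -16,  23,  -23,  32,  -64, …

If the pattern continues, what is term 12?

-256

Positions follow the repeating pattern AABB; grouping by letter gives 2 tracks.
Stream A: 23, -23, 23, -23. Oscillating between 23 and -23.
Stream B: 8, -16, 32, -64. A geometric progression (common ratio -2).
Position 12 → stream B, term 6 = -256.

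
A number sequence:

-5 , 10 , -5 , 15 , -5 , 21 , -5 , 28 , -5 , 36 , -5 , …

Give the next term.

Taking every 2nd term gives 2 separate tracks.
Subsequence A: -5, -5, -5, -5, -5, -5. Constant -5.
Subsequence B: 10, 15, 21, 28, 36. Triangular numbers n(n+1)/2 for n = 4, 5, ….
Position 12 → subsequence B, term 6 = 45.

45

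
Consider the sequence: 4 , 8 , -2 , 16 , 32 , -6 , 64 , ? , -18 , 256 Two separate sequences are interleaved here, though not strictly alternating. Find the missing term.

Positions follow the repeating pattern AAB; grouping by letter gives 2 tracks.
Track A: 4, 8, 16, 32, 64, ?, 256 — powers 2^2, 2^3, 2^4, ….
Track B: -2, -6, -18 — multiplying by 3 each time.
So the missing entry in track A is 128.

128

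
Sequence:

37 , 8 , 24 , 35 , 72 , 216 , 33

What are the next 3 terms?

648, 1944, 31

Reading positions in blocks of 3 reveals the pattern ABB — 2 tracks woven together.
Subsequence A: 37, 35, 33 (linear: a_n = 39 − 2·n).
Subsequence B: 8, 24, 72, 216 (geometric with ratio 3).
The 8th slot belongs to subsequence B; its 5th term is 648.
Position 9 falls in subsequence B as its term 6, giving 1944.
Position 10 → subsequence A, term 4 = 31.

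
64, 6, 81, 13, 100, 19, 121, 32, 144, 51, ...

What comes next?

Positions 1, 3, 5, … form one subsequence and positions 2, 4, 6, … form another.
Track A = 64, 81, 100, 121, 144: the squares 8², 9², 10², ….
Track B = 6, 13, 19, 32, 51: a Fibonacci-like recurrence a_n = a_{n-1} + a_{n-2}.
Position 11 → track A, term 6 = 169.

169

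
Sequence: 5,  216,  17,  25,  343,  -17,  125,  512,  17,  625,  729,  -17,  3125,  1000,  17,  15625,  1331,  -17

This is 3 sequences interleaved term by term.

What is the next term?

78125

The terms cycle through 3 interleaved subsequences.
Track A = 5, 25, 125, 625, 3125, 15625: a geometric progression (common ratio 5).
Track B = 216, 343, 512, 729, 1000, 1331: the cubes 6³, 7³, 8³, ….
Track C = 17, -17, 17, -17, 17, -17: alternating ±17.
Term 19 comes from track A (its 7th entry): 78125.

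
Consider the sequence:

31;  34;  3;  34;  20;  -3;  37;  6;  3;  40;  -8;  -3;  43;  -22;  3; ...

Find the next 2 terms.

46, -36

The terms cycle through 3 interleaved subsequences.
Track A = 31, 34, 37, 40, 43: linear: a_n = 28 + 3·n.
Track B = 34, 20, 6, -8, -22: subtracting 14 each time.
Track C = 3, -3, 3, -3, 3: oscillating between 3 and -3.
The 16th slot belongs to track A; its 6th term is 46.
Position 17 → track B, term 6 = -36.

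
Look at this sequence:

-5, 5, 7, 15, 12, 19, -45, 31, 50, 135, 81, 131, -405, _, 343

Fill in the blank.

212

Positions follow the repeating pattern ABB; grouping by letter gives 2 tracks.
Track A: -5, 15, -45, 135, -405. Geometric with ratio -3.
Track B: 5, 7, 12, 19, 31, 50, 81, 131, ?, 343. Fibonacci-style (each term is the sum of the two before it).
The gap is track B's term 9; the rule gives 212.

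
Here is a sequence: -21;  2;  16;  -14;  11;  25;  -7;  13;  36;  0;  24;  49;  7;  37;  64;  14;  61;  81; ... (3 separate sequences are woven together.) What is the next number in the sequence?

Taking every 3rd term gives 3 separate tracks.
Track A: -21, -14, -7, 0, 7, 14 (linear: a_n = -28 + 7·n).
Track B: 2, 11, 13, 24, 37, 61 (Fibonacci-style (each term is the sum of the two before it)).
Track C: 16, 25, 36, 49, 64, 81 (consecutive squares n² from n = 4).
The 19th slot belongs to track A; its 7th term is 21.

21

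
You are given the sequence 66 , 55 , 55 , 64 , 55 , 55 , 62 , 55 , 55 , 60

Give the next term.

55

The slot pattern repeats as ABB (period 3), so there are 2 interleaved tracks.
Stream A is 66, 64, 62, 60, which is arithmetic with common difference −2.
Stream B is 55, 55, 55, 55, 55, 55, which is constant 55.
The 11th slot belongs to stream B; its 7th term is 55.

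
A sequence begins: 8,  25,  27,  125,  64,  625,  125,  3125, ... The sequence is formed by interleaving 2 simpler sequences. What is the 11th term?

343

The terms cycle through 2 interleaved subsequences.
Track A: 8, 27, 64, 125 — the cubes 2³, 3³, 4³, ….
Track B: 25, 125, 625, 3125 — powers of 5.
The 11th slot belongs to track A; its 6th term is 343.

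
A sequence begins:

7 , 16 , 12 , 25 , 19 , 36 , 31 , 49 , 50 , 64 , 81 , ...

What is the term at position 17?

343

Split by position mod 2 into 2 tracks.
Stream A: 7, 12, 19, 31, 50, 81 (each term equals the sum of the previous two).
Stream B: 16, 25, 36, 49, 64 (consecutive squares n² from n = 4).
The 17th slot belongs to stream A; its 9th term is 343.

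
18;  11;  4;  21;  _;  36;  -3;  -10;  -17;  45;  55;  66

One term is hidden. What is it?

28

Reading positions in blocks of 6 reveals the pattern AAABBB — 2 tracks woven together.
Stream A: 18, 11, 4, -3, -10, -17 (arithmetic with common difference −7).
Stream B: 21, ?, 36, 45, 55, 66 (triangular numbers starting at T_6).
So the missing entry in stream B is 28.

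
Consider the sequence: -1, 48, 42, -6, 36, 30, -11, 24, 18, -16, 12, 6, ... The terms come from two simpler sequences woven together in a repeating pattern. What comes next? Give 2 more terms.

The slot pattern repeats as ABB (period 3), so there are 2 interleaved tracks.
Subsequence A: -1, -6, -11, -16 — subtracting 5 each time.
Subsequence B: 48, 42, 36, 30, 24, 18, 12, 6 — subtracting 6 each time.
Position 13 falls in subsequence A as its term 5, giving -21.
Term 14 comes from subsequence B (its 9th entry): 0.

-21, 0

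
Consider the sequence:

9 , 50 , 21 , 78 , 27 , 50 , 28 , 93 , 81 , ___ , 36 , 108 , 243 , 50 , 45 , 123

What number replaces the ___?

50

Split by position mod 4: positions 1, 5, 9, … form one track, and each other residue class forms its own.
Track A = 9, 27, 81, 243: geometric, ×3 each step.
Track B = 50, 50, ?, 50: the constant sequence 50.
Track C = 21, 28, 36, 45: triangular numbers n(n+1)/2 for n = 6, 7, ….
Track D = 78, 93, 108, 123: adding 15 each time.
The gap is track B's term 3; the rule gives 50.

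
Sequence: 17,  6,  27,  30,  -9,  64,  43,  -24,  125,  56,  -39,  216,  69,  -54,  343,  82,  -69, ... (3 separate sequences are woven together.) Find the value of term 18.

512

Split by position mod 3 into 3 tracks.
Track A is 17, 30, 43, 56, 69, 82, which is arithmetic, step +13.
Track B is 6, -9, -24, -39, -54, -69, which is arithmetic with common difference −15.
Track C is 27, 64, 125, 216, 343, which is the cubes 3³, 4³, 5³, ….
Position 18 → track C, term 6 = 512.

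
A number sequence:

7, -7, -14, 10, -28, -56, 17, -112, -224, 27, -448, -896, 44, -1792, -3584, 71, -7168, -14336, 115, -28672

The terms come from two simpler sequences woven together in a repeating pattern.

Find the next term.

-57344

Positions follow the repeating pattern ABB; grouping by letter gives 2 tracks.
Stream A is 7, 10, 17, 27, 44, 71, 115, which is Fibonacci-style (each term is the sum of the two before it).
Stream B is -7, -14, -28, -56, -112, -224, -448, -896, -1792, -3584, -7168, -14336, -28672, which is a geometric progression (common ratio 2).
Position 21 → stream B, term 14 = -57344.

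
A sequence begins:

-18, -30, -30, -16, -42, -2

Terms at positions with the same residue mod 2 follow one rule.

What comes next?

-54

The terms cycle through 2 interleaved subsequences.
Track A is -18, -30, -42, which is subtracting 12 each time.
Track B is -30, -16, -2, which is arithmetic, step +14.
Position 7 → track A, term 4 = -54.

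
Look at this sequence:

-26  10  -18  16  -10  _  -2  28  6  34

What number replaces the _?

22

Split by position mod 2 into 2 tracks.
Subsequence A is -26, -18, -10, -2, 6, which is linear: a_n = -34 + 8·n.
Subsequence B is 10, 16, ?, 28, 34, which is arithmetic with common difference +6.
Filling subsequence B at index 3 by its rule yields 22.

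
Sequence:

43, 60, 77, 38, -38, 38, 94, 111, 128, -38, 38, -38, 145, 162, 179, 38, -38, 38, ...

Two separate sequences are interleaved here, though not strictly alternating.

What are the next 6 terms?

Positions follow the repeating pattern AAABBB; grouping by letter gives 2 tracks.
Stream A is 43, 60, 77, 94, 111, 128, 145, 162, 179, which is arithmetic with common difference +17.
Stream B is 38, -38, 38, -38, 38, -38, 38, -38, 38, which is alternating ±38.
Term 19 comes from stream A (its 10th entry): 196.
The 20th slot belongs to stream A; its 11th term is 213.
Term 21 comes from stream A (its 12th entry): 230.
Position 22 → stream B, term 10 = -38.
Position 23 → stream B, term 11 = 38.
Position 24 falls in stream B as its term 12, giving -38.

196, 213, 230, -38, 38, -38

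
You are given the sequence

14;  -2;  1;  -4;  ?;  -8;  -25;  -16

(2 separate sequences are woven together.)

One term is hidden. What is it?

Split by position mod 2 into 2 tracks.
Track A is 14, 1, ?, -25, which is arithmetic, step −13.
Track B is -2, -4, -8, -16, which is geometric, ×2 each step.
Track A's pattern makes the blank -12.

-12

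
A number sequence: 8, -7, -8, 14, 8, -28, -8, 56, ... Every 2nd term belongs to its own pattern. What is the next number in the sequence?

Odd-indexed and even-indexed terms follow separate rules.
Stream A: 8, -8, 8, -8. Alternating ±8.
Stream B: -7, 14, -28, 56. Geometric, ×-2 each step.
Position 9 falls in stream A as its term 5, giving 8.

8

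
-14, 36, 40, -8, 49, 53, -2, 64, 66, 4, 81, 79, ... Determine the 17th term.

The terms cycle through 3 interleaved subsequences.
Track A: -14, -8, -2, 4 — arithmetic, step +6.
Track B: 36, 49, 64, 81 — perfect squares starting at 6².
Track C: 40, 53, 66, 79 — linear: a_n = 27 + 13·n.
Term 17 comes from track B (its 6th entry): 121.

121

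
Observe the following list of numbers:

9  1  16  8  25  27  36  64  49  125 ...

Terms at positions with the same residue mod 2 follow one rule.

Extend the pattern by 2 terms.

The terms cycle through 2 interleaved subsequences.
Track A = 9, 16, 25, 36, 49: perfect squares starting at 3².
Track B = 1, 8, 27, 64, 125: consecutive cubes n³ from n = 1.
The 11th slot belongs to track A; its 6th term is 64.
Position 12 → track B, term 6 = 216.

64, 216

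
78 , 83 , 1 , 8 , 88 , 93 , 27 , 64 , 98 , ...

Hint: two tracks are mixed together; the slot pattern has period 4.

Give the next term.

The slot pattern repeats as AABB (period 4), so there are 2 interleaved tracks.
Track A: 78, 83, 88, 93, 98 — linear: a_n = 73 + 5·n.
Track B: 1, 8, 27, 64 — the cubes 1³, 2³, 3³, ….
The 10th slot belongs to track A; its 6th term is 103.

103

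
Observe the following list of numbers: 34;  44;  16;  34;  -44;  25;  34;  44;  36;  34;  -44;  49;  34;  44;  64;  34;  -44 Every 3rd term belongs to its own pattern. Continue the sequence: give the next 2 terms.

81, 34

Split by position mod 3: positions 1, 4, 7, … form one track, and each other residue class forms its own.
Track A = 34, 34, 34, 34, 34, 34: always 34.
Track B = 44, -44, 44, -44, 44, -44: the oscillation 44·(−1)^(n+1).
Track C = 16, 25, 36, 49, 64: the squares 4², 5², 6², ….
Term 18 comes from track C (its 6th entry): 81.
Term 19 comes from track A (its 7th entry): 34.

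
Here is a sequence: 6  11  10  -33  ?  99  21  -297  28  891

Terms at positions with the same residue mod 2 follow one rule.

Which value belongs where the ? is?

15

Odd-indexed and even-indexed terms follow separate rules.
Subsequence A: 6, 10, ?, 21, 28 — the triangular numbers T_3, T_4, ….
Subsequence B: 11, -33, 99, -297, 891 — a geometric progression (common ratio -3).
So the missing entry in subsequence A is 15.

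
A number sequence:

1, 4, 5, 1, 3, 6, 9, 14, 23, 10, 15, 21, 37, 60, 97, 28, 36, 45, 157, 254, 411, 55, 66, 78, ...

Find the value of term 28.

91

Positions follow the repeating pattern AAABBB; grouping by letter gives 2 tracks.
Subsequence A: 1, 4, 5, 9, 14, 23, 37, 60, 97, 157, 254, 411. A Fibonacci-like recurrence a_n = a_{n-1} + a_{n-2}.
Subsequence B: 1, 3, 6, 10, 15, 21, 28, 36, 45, 55, 66, 78. The triangular numbers T_1, T_2, ….
Term 28 comes from subsequence B (its 13th entry): 91.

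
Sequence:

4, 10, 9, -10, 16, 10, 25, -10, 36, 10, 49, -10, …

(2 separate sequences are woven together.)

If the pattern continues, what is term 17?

Odd-indexed and even-indexed terms follow separate rules.
Track A: 4, 9, 16, 25, 36, 49 — perfect squares starting at 2².
Track B: 10, -10, 10, -10, 10, -10 — oscillating between 10 and -10.
Position 17 → track A, term 9 = 100.

100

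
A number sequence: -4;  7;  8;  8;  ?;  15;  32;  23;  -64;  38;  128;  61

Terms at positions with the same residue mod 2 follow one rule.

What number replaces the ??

-16

Split by position mod 2 into 2 tracks.
Track A is -4, 8, ?, 32, -64, 128, which is multiplying by -2 each time.
Track B is 7, 8, 15, 23, 38, 61, which is a Fibonacci-like recurrence a_n = a_{n-1} + a_{n-2}.
Track A's pattern makes the blank -16.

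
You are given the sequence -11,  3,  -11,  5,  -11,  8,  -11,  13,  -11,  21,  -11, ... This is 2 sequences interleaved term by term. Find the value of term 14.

Split by position mod 2 into 2 tracks.
Track A is -11, -11, -11, -11, -11, -11, which is always -11.
Track B is 3, 5, 8, 13, 21, which is Fibonacci-style (each term is the sum of the two before it).
Position 14 falls in track B as its term 7, giving 55.

55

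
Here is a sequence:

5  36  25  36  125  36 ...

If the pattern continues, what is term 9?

The terms cycle through 2 interleaved subsequences.
Stream A: 5, 25, 125 (successive powers of 5).
Stream B: 36, 36, 36 (the constant sequence 36).
Term 9 comes from stream A (its 5th entry): 3125.

3125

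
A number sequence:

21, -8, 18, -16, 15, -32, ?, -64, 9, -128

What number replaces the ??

12

Positions 1, 3, 5, … form one subsequence and positions 2, 4, 6, … form another.
Track A: 21, 18, 15, ?, 9 (arithmetic, step −3).
Track B: -8, -16, -32, -64, -128 (a geometric progression (common ratio 2)).
Filling track A at index 4 by its rule yields 12.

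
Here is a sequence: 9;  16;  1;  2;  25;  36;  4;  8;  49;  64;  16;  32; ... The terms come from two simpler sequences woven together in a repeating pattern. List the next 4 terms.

Positions follow the repeating pattern AABB; grouping by letter gives 2 tracks.
Subsequence A = 9, 16, 25, 36, 49, 64: consecutive squares n² from n = 3.
Subsequence B = 1, 2, 4, 8, 16, 32: successive powers of 2.
Position 13 → subsequence A, term 7 = 81.
Position 14 → subsequence A, term 8 = 100.
The 15th slot belongs to subsequence B; its 7th term is 64.
Position 16 → subsequence B, term 8 = 128.

81, 100, 64, 128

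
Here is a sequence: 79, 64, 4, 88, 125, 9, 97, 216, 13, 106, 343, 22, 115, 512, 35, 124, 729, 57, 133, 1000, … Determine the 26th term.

1728

The terms cycle through 3 interleaved subsequences.
Track A = 79, 88, 97, 106, 115, 124, 133: linear: a_n = 70 + 9·n.
Track B = 64, 125, 216, 343, 512, 729, 1000: the cubes 4³, 5³, 6³, ….
Track C = 4, 9, 13, 22, 35, 57: Fibonacci-style (each term is the sum of the two before it).
Position 26 → track B, term 9 = 1728.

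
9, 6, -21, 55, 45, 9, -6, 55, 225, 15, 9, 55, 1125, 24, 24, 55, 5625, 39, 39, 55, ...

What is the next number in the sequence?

28125

Split by position mod 4 into 4 tracks.
Stream A: 9, 45, 225, 1125, 5625 (multiplying by 5 each time).
Stream B: 6, 9, 15, 24, 39 (Fibonacci-style (each term is the sum of the two before it)).
Stream C: -21, -6, 9, 24, 39 (adding 15 each time).
Stream D: 55, 55, 55, 55, 55 (the constant sequence 55).
Position 21 → stream A, term 6 = 28125.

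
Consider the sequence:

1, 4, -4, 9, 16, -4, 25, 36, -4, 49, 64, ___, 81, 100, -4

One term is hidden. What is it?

-4

Positions follow the repeating pattern AAB; grouping by letter gives 2 tracks.
Subsequence A: 1, 4, 9, 16, 25, 36, 49, 64, 81, 100 — perfect squares starting at 1².
Subsequence B: -4, -4, -4, ?, -4 — the constant sequence -4.
Subsequence B's pattern makes the blank -4.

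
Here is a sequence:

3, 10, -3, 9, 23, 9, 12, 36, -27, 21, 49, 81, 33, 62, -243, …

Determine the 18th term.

Split by position mod 3: positions 1, 4, 7, … form one track, and each other residue class forms its own.
Track A: 3, 9, 12, 21, 33 (Fibonacci-style (each term is the sum of the two before it)).
Track B: 10, 23, 36, 49, 62 (adding 13 each time).
Track C: -3, 9, -27, 81, -243 (a geometric progression (common ratio -3)).
The 18th slot belongs to track C; its 6th term is 729.

729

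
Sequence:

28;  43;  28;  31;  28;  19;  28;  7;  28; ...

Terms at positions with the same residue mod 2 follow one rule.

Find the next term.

-5

Odd-indexed and even-indexed terms follow separate rules.
Stream A: 28, 28, 28, 28, 28. Always 28.
Stream B: 43, 31, 19, 7. Subtracting 12 each time.
The 10th slot belongs to stream B; its 5th term is -5.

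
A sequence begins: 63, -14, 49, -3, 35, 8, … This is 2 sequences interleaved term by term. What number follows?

Odd-indexed and even-indexed terms follow separate rules.
Track A: 63, 49, 35 (linear: a_n = 77 − 14·n).
Track B: -14, -3, 8 (linear: a_n = -25 + 11·n).
Position 7 → track A, term 4 = 21.

21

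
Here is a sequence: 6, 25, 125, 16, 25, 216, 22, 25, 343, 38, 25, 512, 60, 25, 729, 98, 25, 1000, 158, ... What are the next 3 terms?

Split by position mod 3: positions 1, 4, 7, … form one track, and each other residue class forms its own.
Subsequence A: 6, 16, 22, 38, 60, 98, 158 — each term equals the sum of the previous two.
Subsequence B: 25, 25, 25, 25, 25, 25 — the constant sequence 25.
Subsequence C: 125, 216, 343, 512, 729, 1000 — perfect cubes starting at 5³.
Term 20 comes from subsequence B (its 7th entry): 25.
Position 21 falls in subsequence C as its term 7, giving 1331.
Term 22 comes from subsequence A (its 8th entry): 256.

25, 1331, 256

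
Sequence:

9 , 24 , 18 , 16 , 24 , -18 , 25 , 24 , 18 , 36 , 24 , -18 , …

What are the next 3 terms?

Taking every 3rd term gives 3 separate tracks.
Track A is 9, 16, 25, 36, which is perfect squares starting at 3².
Track B is 24, 24, 24, 24, which is always 24.
Track C is 18, -18, 18, -18, which is alternating ±18.
Position 13 falls in track A as its term 5, giving 49.
Position 14 → track B, term 5 = 24.
Term 15 comes from track C (its 5th entry): 18.

49, 24, 18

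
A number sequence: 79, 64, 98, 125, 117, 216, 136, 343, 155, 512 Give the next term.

174

Positions 1, 3, 5, … form one subsequence and positions 2, 4, 6, … form another.
Subsequence A is 79, 98, 117, 136, 155, which is adding 19 each time.
Subsequence B is 64, 125, 216, 343, 512, which is the cubes 4³, 5³, 6³, ….
The 11th slot belongs to subsequence A; its 6th term is 174.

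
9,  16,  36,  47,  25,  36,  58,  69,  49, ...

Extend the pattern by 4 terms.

Positions follow the repeating pattern AABB; grouping by letter gives 2 tracks.
Track A is 9, 16, 25, 36, 49, which is perfect squares starting at 3².
Track B is 36, 47, 58, 69, which is linear: a_n = 25 + 11·n.
Term 10 comes from track A (its 6th entry): 64.
Position 11 → track B, term 5 = 80.
Position 12 falls in track B as its term 6, giving 91.
The 13th slot belongs to track A; its 7th term is 81.

64, 80, 91, 81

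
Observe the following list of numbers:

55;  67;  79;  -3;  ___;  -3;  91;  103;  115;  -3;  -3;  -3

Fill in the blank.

-3

Reading positions in blocks of 6 reveals the pattern AAABBB — 2 tracks woven together.
Subsequence A: 55, 67, 79, 91, 103, 115 — arithmetic with common difference +12.
Subsequence B: -3, ?, -3, -3, -3, -3 — always -3.
So the missing entry in subsequence B is -3.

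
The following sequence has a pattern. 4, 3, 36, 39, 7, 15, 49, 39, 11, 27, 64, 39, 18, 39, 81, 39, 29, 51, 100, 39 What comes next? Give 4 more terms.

47, 63, 121, 39

The terms cycle through 4 interleaved subsequences.
Subsequence A: 4, 7, 11, 18, 29. A Fibonacci-like recurrence a_n = a_{n-1} + a_{n-2}.
Subsequence B: 3, 15, 27, 39, 51. Linear: a_n = -9 + 12·n.
Subsequence C: 36, 49, 64, 81, 100. Consecutive squares n² from n = 6.
Subsequence D: 39, 39, 39, 39, 39. Always 39.
Position 21 falls in subsequence A as its term 6, giving 47.
Position 22 → subsequence B, term 6 = 63.
Position 23 → subsequence C, term 6 = 121.
The 24th slot belongs to subsequence D; its 6th term is 39.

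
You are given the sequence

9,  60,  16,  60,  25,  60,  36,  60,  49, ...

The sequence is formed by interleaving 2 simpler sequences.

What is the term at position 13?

81

Taking every 2nd term gives 2 separate tracks.
Subsequence A = 9, 16, 25, 36, 49: consecutive squares n² from n = 3.
Subsequence B = 60, 60, 60, 60: constant 60.
Position 13 → subsequence A, term 7 = 81.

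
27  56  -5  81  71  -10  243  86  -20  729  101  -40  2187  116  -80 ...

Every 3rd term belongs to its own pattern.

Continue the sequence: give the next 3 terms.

Read the sequence 3 terms at a time; column i is its own pattern.
Stream A: 27, 81, 243, 729, 2187 (powers 3^3, 3^4, 3^5, …).
Stream B: 56, 71, 86, 101, 116 (arithmetic, step +15).
Stream C: -5, -10, -20, -40, -80 (geometric with ratio 2).
Position 16 falls in stream A as its term 6, giving 6561.
Term 17 comes from stream B (its 6th entry): 131.
The 18th slot belongs to stream C; its 6th term is -160.

6561, 131, -160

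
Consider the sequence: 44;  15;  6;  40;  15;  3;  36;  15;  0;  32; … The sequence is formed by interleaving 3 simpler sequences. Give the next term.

15

Split by position mod 3 into 3 tracks.
Track A = 44, 40, 36, 32: subtracting 4 each time.
Track B = 15, 15, 15: the constant sequence 15.
Track C = 6, 3, 0: arithmetic, step −3.
Term 11 comes from track B (its 4th entry): 15.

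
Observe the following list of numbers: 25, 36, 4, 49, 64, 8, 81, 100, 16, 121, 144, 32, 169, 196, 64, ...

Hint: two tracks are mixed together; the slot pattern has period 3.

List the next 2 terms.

Positions follow the repeating pattern AAB; grouping by letter gives 2 tracks.
Stream A: 25, 36, 49, 64, 81, 100, 121, 144, 169, 196 — perfect squares starting at 5².
Stream B: 4, 8, 16, 32, 64 — powers 2^2, 2^3, 2^4, ….
Position 16 → stream A, term 11 = 225.
Term 17 comes from stream A (its 12th entry): 256.

225, 256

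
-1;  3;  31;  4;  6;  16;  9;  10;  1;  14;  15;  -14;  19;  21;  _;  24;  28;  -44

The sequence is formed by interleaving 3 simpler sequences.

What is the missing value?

Split by position mod 3 into 3 tracks.
Track A: -1, 4, 9, 14, 19, 24. Adding 5 each time.
Track B: 3, 6, 10, 15, 21, 28. The triangular numbers T_2, T_3, ….
Track C: 31, 16, 1, -14, ?, -44. Linear: a_n = 46 − 15·n.
Filling track C at index 5 by its rule yields -29.

-29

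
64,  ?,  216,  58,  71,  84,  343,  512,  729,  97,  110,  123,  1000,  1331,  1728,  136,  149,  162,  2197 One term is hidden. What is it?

125

The slot pattern repeats as AAABBB (period 6), so there are 2 interleaved tracks.
Subsequence A is 64, ?, 216, 343, 512, 729, 1000, 1331, 1728, 2197, which is consecutive cubes n³ from n = 4.
Subsequence B is 58, 71, 84, 97, 110, 123, 136, 149, 162, which is adding 13 each time.
Subsequence A's pattern makes the blank 125.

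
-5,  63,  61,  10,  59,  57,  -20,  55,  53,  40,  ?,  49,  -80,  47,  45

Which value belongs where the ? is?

The slot pattern repeats as ABB (period 3), so there are 2 interleaved tracks.
Track A: -5, 10, -20, 40, -80 — multiplying by -2 each time.
Track B: 63, 61, 59, 57, 55, 53, ?, 49, 47, 45 — arithmetic, step −2.
So the missing entry in track B is 51.

51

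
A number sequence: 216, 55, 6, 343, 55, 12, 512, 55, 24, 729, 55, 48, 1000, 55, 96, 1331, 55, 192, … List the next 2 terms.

1728, 55

Split by position mod 3: positions 1, 4, 7, … form one track, and each other residue class forms its own.
Track A: 216, 343, 512, 729, 1000, 1331. Perfect cubes starting at 6³.
Track B: 55, 55, 55, 55, 55, 55. Always 55.
Track C: 6, 12, 24, 48, 96, 192. Multiplying by 2 each time.
Position 19 falls in track A as its term 7, giving 1728.
Position 20 falls in track B as its term 7, giving 55.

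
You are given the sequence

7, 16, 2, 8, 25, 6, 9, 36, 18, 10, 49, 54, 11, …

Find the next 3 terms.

The terms cycle through 3 interleaved subsequences.
Stream A: 7, 8, 9, 10, 11 — arithmetic with common difference +1.
Stream B: 16, 25, 36, 49 — the squares 4², 5², 6², ….
Stream C: 2, 6, 18, 54 — a geometric progression (common ratio 3).
Position 14 → stream B, term 5 = 64.
Position 15 falls in stream C as its term 5, giving 162.
The 16th slot belongs to stream A; its 6th term is 12.

64, 162, 12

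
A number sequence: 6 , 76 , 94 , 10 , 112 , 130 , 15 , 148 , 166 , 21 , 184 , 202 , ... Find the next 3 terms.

The slot pattern repeats as ABB (period 3), so there are 2 interleaved tracks.
Stream A is 6, 10, 15, 21, which is triangular numbers n(n+1)/2 for n = 3, 4, ….
Stream B is 76, 94, 112, 130, 148, 166, 184, 202, which is arithmetic with common difference +18.
Term 13 comes from stream A (its 5th entry): 28.
Position 14 falls in stream B as its term 9, giving 220.
Term 15 comes from stream B (its 10th entry): 238.

28, 220, 238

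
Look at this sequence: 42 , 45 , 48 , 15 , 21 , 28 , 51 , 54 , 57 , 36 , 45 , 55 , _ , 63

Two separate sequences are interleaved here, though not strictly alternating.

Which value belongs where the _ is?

60

The slot pattern repeats as AAABBB (period 6), so there are 2 interleaved tracks.
Track A: 42, 45, 48, 51, 54, 57, ?, 63 (adding 3 each time).
Track B: 15, 21, 28, 36, 45, 55 (the triangular numbers T_5, T_6, …).
So the missing entry in track A is 60.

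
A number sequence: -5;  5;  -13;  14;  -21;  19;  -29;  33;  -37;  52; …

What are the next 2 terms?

-45, 85

Taking every 2nd term gives 2 separate tracks.
Track A = -5, -13, -21, -29, -37: linear: a_n = 3 − 8·n.
Track B = 5, 14, 19, 33, 52: Fibonacci-style (each term is the sum of the two before it).
Term 11 comes from track A (its 6th entry): -45.
Position 12 falls in track B as its term 6, giving 85.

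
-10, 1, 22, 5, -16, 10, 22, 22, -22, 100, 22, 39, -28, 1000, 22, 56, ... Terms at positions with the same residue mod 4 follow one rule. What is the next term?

The terms cycle through 4 interleaved subsequences.
Stream A: -10, -16, -22, -28 (subtracting 6 each time).
Stream B: 1, 10, 100, 1000 (a geometric progression (common ratio 10)).
Stream C: 22, 22, 22, 22 (always 22).
Stream D: 5, 22, 39, 56 (arithmetic with common difference +17).
Position 17 → stream A, term 5 = -34.

-34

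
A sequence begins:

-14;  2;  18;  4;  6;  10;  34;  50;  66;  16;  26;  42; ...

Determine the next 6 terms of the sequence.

Reading positions in blocks of 6 reveals the pattern AAABBB — 2 tracks woven together.
Subsequence A: -14, 2, 18, 34, 50, 66 (arithmetic, step +16).
Subsequence B: 4, 6, 10, 16, 26, 42 (a Fibonacci-like recurrence a_n = a_{n-1} + a_{n-2}).
Term 13 comes from subsequence A (its 7th entry): 82.
Position 14 falls in subsequence A as its term 8, giving 98.
Term 15 comes from subsequence A (its 9th entry): 114.
The 16th slot belongs to subsequence B; its 7th term is 68.
The 17th slot belongs to subsequence B; its 8th term is 110.
Position 18 → subsequence B, term 9 = 178.

82, 98, 114, 68, 110, 178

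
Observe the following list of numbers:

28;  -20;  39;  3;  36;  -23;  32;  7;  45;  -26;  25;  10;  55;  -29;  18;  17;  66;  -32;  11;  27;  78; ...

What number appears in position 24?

Taking every 4th term gives 4 separate tracks.
Track A: 28, 36, 45, 55, 66, 78 (triangular numbers starting at T_7).
Track B: -20, -23, -26, -29, -32 (linear: a_n = -17 − 3·n).
Track C: 39, 32, 25, 18, 11 (arithmetic, step −7).
Track D: 3, 7, 10, 17, 27 (a Fibonacci-like recurrence a_n = a_{n-1} + a_{n-2}).
Position 24 falls in track D as its term 6, giving 44.

44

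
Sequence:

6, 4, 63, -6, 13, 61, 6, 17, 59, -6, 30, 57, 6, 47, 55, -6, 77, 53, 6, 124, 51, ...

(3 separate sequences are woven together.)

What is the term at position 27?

47

Taking every 3rd term gives 3 separate tracks.
Track A: 6, -6, 6, -6, 6, -6, 6 — the oscillation 6·(−1)^(n+1).
Track B: 4, 13, 17, 30, 47, 77, 124 — Fibonacci-style (each term is the sum of the two before it).
Track C: 63, 61, 59, 57, 55, 53, 51 — subtracting 2 each time.
Position 27 falls in track C as its term 9, giving 47.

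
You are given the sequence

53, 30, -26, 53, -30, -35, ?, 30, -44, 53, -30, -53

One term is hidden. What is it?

53

Taking every 3rd term gives 3 separate tracks.
Track A = 53, 53, ?, 53: constant 53.
Track B = 30, -30, 30, -30: the oscillation 30·(−1)^(n+1).
Track C = -26, -35, -44, -53: linear: a_n = -17 − 9·n.
So the missing entry in track A is 53.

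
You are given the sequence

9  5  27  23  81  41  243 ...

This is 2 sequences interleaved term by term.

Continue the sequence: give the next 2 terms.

Odd-indexed and even-indexed terms follow separate rules.
Subsequence A: 9, 27, 81, 243 (powers of 3).
Subsequence B: 5, 23, 41 (arithmetic with common difference +18).
Term 8 comes from subsequence B (its 4th entry): 59.
The 9th slot belongs to subsequence A; its 5th term is 729.

59, 729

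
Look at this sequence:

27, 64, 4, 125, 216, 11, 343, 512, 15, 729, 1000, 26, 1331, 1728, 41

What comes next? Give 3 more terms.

The slot pattern repeats as AAB (period 3), so there are 2 interleaved tracks.
Track A: 27, 64, 125, 216, 343, 512, 729, 1000, 1331, 1728 (perfect cubes starting at 3³).
Track B: 4, 11, 15, 26, 41 (a Fibonacci-like recurrence a_n = a_{n-1} + a_{n-2}).
Position 16 → track A, term 11 = 2197.
Term 17 comes from track A (its 12th entry): 2744.
The 18th slot belongs to track B; its 6th term is 67.

2197, 2744, 67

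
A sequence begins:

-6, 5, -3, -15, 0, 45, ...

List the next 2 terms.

3, -135

Taking every 2nd term gives 2 separate tracks.
Stream A: -6, -3, 0. Arithmetic with common difference +3.
Stream B: 5, -15, 45. A geometric progression (common ratio -3).
The 7th slot belongs to stream A; its 4th term is 3.
Position 8 → stream B, term 4 = -135.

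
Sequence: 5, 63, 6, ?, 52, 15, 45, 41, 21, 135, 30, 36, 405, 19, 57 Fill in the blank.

Split by position mod 3 into 3 tracks.
Subsequence A: 5, ?, 45, 135, 405 (multiplying by 3 each time).
Subsequence B: 63, 52, 41, 30, 19 (subtracting 11 each time).
Subsequence C: 6, 15, 21, 36, 57 (Fibonacci-style (each term is the sum of the two before it)).
Filling subsequence A at index 2 by its rule yields 15.

15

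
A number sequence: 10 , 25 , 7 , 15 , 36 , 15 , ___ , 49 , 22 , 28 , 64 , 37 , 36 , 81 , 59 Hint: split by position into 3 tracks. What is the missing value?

21

Split by position mod 3 into 3 tracks.
Track A: 10, 15, ?, 28, 36 — triangular numbers starting at T_4.
Track B: 25, 36, 49, 64, 81 — consecutive squares n² from n = 5.
Track C: 7, 15, 22, 37, 59 — Fibonacci-style (each term is the sum of the two before it).
The gap is track A's term 3; the rule gives 21.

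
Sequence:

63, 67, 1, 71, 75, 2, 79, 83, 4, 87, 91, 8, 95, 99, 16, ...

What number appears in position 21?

Reading positions in blocks of 3 reveals the pattern AAB — 2 tracks woven together.
Subsequence A: 63, 67, 71, 75, 79, 83, 87, 91, 95, 99 — linear: a_n = 59 + 4·n.
Subsequence B: 1, 2, 4, 8, 16 — geometric, ×2 each step.
Position 21 → subsequence B, term 7 = 64.

64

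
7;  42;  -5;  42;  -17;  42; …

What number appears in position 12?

Positions 1, 3, 5, … form one subsequence and positions 2, 4, 6, … form another.
Track A = 7, -5, -17: arithmetic with common difference −12.
Track B = 42, 42, 42: always 42.
Position 12 → track B, term 6 = 42.

42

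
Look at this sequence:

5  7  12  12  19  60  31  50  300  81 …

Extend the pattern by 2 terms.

131, 1500

Positions follow the repeating pattern AAB; grouping by letter gives 2 tracks.
Track A: 5, 7, 12, 19, 31, 50, 81 — each term equals the sum of the previous two.
Track B: 12, 60, 300 — geometric with ratio 5.
Position 11 → track A, term 8 = 131.
The 12th slot belongs to track B; its 4th term is 1500.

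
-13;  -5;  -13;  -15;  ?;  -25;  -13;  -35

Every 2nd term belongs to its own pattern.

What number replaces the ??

-13

Odd-indexed and even-indexed terms follow separate rules.
Stream A = -13, -13, ?, -13: the constant sequence -13.
Stream B = -5, -15, -25, -35: linear: a_n = 5 − 10·n.
The gap is stream A's term 3; the rule gives -13.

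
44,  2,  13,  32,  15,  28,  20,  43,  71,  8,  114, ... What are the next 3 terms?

The slot pattern repeats as ABB (period 3), so there are 2 interleaved tracks.
Stream A: 44, 32, 20, 8 — arithmetic with common difference −12.
Stream B: 2, 13, 15, 28, 43, 71, 114 — each term equals the sum of the previous two.
Term 12 comes from stream B (its 8th entry): 185.
The 13th slot belongs to stream A; its 5th term is -4.
The 14th slot belongs to stream B; its 9th term is 299.

185, -4, 299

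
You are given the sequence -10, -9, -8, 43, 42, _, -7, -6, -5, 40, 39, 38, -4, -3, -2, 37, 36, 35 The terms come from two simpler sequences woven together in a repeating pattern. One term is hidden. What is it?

41

The slot pattern repeats as AAABBB (period 6), so there are 2 interleaved tracks.
Track A: -10, -9, -8, -7, -6, -5, -4, -3, -2. Adding 1 each time.
Track B: 43, 42, ?, 40, 39, 38, 37, 36, 35. Subtracting 1 each time.
Filling track B at index 3 by its rule yields 41.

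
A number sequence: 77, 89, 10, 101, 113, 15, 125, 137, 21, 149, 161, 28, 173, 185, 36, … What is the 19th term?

221

Positions follow the repeating pattern AAB; grouping by letter gives 2 tracks.
Subsequence A: 77, 89, 101, 113, 125, 137, 149, 161, 173, 185 — adding 12 each time.
Subsequence B: 10, 15, 21, 28, 36 — triangular numbers starting at T_4.
Position 19 → subsequence A, term 13 = 221.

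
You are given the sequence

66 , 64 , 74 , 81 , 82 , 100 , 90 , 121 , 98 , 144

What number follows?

106

Taking every 2nd term gives 2 separate tracks.
Subsequence A = 66, 74, 82, 90, 98: arithmetic, step +8.
Subsequence B = 64, 81, 100, 121, 144: perfect squares starting at 8².
Term 11 comes from subsequence A (its 6th entry): 106.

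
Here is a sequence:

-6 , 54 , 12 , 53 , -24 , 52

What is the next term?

48

The terms cycle through 2 interleaved subsequences.
Track A is -6, 12, -24, which is geometric with ratio -2.
Track B is 54, 53, 52, which is linear: a_n = 55 − n.
The 7th slot belongs to track A; its 4th term is 48.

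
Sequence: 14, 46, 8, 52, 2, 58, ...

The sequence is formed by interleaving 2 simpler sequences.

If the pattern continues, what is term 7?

The terms cycle through 2 interleaved subsequences.
Track A: 14, 8, 2 — linear: a_n = 20 − 6·n.
Track B: 46, 52, 58 — adding 6 each time.
Position 7 falls in track A as its term 4, giving -4.

-4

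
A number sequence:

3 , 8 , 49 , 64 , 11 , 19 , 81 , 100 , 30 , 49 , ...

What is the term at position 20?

Reading positions in blocks of 4 reveals the pattern AABB — 2 tracks woven together.
Track A is 3, 8, 11, 19, 30, 49, which is a Fibonacci-like recurrence a_n = a_{n-1} + a_{n-2}.
Track B is 49, 64, 81, 100, which is the squares 7², 8², 9², ….
The 20th slot belongs to track B; its 10th term is 256.

256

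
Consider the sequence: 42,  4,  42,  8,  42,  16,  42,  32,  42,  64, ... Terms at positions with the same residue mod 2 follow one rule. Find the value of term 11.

The terms cycle through 2 interleaved subsequences.
Track A: 42, 42, 42, 42, 42 (the constant sequence 42).
Track B: 4, 8, 16, 32, 64 (powers 2^2, 2^3, 2^4, …).
Position 11 falls in track A as its term 6, giving 42.

42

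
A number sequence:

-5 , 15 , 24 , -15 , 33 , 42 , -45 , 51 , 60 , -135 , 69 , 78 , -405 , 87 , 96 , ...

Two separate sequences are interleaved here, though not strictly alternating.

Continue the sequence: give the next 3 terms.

-1215, 105, 114

Reading positions in blocks of 3 reveals the pattern ABB — 2 tracks woven together.
Track A is -5, -15, -45, -135, -405, which is geometric, ×3 each step.
Track B is 15, 24, 33, 42, 51, 60, 69, 78, 87, 96, which is linear: a_n = 6 + 9·n.
Term 16 comes from track A (its 6th entry): -1215.
Position 17 → track B, term 11 = 105.
Position 18 → track B, term 12 = 114.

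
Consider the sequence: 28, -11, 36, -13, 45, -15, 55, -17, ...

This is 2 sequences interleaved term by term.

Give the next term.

Taking every 2nd term gives 2 separate tracks.
Stream A: 28, 36, 45, 55 — the triangular numbers T_7, T_8, ….
Stream B: -11, -13, -15, -17 — linear: a_n = -9 − 2·n.
Position 9 → stream A, term 5 = 66.

66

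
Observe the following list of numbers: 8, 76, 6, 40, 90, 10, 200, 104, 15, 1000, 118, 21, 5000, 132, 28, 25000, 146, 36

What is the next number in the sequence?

Split by position mod 3: positions 1, 4, 7, … form one track, and each other residue class forms its own.
Track A: 8, 40, 200, 1000, 5000, 25000 (geometric with ratio 5).
Track B: 76, 90, 104, 118, 132, 146 (linear: a_n = 62 + 14·n).
Track C: 6, 10, 15, 21, 28, 36 (the triangular numbers T_3, T_4, …).
Position 19 → track A, term 7 = 125000.

125000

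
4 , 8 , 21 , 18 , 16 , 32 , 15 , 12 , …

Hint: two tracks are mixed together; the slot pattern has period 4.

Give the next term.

64

Reading positions in blocks of 4 reveals the pattern AABB — 2 tracks woven together.
Track A: 4, 8, 16, 32 (powers 2^2, 2^3, 2^4, …).
Track B: 21, 18, 15, 12 (arithmetic with common difference −3).
Term 9 comes from track A (its 5th entry): 64.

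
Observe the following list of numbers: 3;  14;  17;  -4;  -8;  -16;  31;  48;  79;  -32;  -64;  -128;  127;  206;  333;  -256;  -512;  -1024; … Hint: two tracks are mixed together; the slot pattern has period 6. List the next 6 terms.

Positions follow the repeating pattern AAABBB; grouping by letter gives 2 tracks.
Subsequence A is 3, 14, 17, 31, 48, 79, 127, 206, 333, which is each term equals the sum of the previous two.
Subsequence B is -4, -8, -16, -32, -64, -128, -256, -512, -1024, which is multiplying by 2 each time.
Position 19 → subsequence A, term 10 = 539.
Term 20 comes from subsequence A (its 11th entry): 872.
Position 21 falls in subsequence A as its term 12, giving 1411.
The 22nd slot belongs to subsequence B; its 10th term is -2048.
Position 23 → subsequence B, term 11 = -4096.
Term 24 comes from subsequence B (its 12th entry): -8192.

539, 872, 1411, -2048, -4096, -8192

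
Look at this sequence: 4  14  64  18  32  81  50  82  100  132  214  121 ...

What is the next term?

346

Positions follow the repeating pattern AAB; grouping by letter gives 2 tracks.
Subsequence A: 4, 14, 18, 32, 50, 82, 132, 214. Each term equals the sum of the previous two.
Subsequence B: 64, 81, 100, 121. The squares 8², 9², 10², ….
Position 13 falls in subsequence A as its term 9, giving 346.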